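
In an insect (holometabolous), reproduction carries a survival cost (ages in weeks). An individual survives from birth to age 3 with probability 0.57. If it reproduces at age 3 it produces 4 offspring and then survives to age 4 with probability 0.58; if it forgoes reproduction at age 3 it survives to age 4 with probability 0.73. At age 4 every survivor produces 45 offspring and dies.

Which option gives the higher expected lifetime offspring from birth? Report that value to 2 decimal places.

breed at age 3: R₀ = 0.57 × (4 + 0.58 × 45) = 0.57 × 30.1000 = 17.1570
delay to age 4: R₀ = 0.57 × (0.73 × 45) = 0.57 × 32.8500 = 18.7245
Higher: delay to age 4 (18.7245).

18.72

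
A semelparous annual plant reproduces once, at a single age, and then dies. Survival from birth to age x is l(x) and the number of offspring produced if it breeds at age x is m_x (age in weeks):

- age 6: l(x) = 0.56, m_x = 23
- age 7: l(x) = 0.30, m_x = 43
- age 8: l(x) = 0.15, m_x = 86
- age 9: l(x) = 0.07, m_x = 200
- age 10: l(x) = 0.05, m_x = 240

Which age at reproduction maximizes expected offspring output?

Expected offspring if breeding at age x = l(x) × m_x:
  age 6: 0.56 × 23 = 12.880
  age 7: 0.30 × 43 = 12.900
  age 8: 0.15 × 86 = 12.900
  age 9: 0.07 × 200 = 14.000
  age 10: 0.05 × 240 = 12.000
Maximum at age 9 (14.000).

9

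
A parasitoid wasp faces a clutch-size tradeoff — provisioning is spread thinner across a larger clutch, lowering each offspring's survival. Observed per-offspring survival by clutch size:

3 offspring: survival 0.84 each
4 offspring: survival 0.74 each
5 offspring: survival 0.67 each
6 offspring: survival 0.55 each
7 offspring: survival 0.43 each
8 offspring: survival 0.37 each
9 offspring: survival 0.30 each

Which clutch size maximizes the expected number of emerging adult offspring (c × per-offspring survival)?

5

Expected emerging adult offspring = c × s(c):
  c=3: 3 × 0.84 = 2.520
  c=4: 4 × 0.74 = 2.960
  c=5: 5 × 0.67 = 3.350
  c=6: 6 × 0.55 = 3.300
  c=7: 7 × 0.43 = 3.010
  c=8: 8 × 0.37 = 2.960
  c=9: 9 × 0.30 = 2.700
Maximum at c = 5 (3.350 emerging adult offspring).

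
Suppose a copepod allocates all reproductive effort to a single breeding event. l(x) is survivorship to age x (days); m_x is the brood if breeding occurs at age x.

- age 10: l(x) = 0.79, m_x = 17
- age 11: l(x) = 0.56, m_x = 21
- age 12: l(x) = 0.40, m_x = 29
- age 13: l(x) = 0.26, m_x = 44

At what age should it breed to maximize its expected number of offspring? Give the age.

10

Expected offspring if breeding at age x = l(x) × m_x:
  age 10: 0.79 × 17 = 13.430
  age 11: 0.56 × 21 = 11.760
  age 12: 0.40 × 29 = 11.600
  age 13: 0.26 × 44 = 11.440
Maximum at age 10 (13.430).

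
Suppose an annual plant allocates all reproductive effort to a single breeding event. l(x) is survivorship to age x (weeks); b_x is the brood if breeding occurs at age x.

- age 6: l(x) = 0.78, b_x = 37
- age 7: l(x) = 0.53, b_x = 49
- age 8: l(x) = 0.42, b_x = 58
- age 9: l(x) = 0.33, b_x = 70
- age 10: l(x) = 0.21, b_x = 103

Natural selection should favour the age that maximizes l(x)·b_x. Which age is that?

6

Expected offspring if breeding at age x = l(x) × b_x:
  age 6: 0.78 × 37 = 28.860
  age 7: 0.53 × 49 = 25.970
  age 8: 0.42 × 58 = 24.360
  age 9: 0.33 × 70 = 23.100
  age 10: 0.21 × 103 = 21.630
Maximum at age 6 (28.860).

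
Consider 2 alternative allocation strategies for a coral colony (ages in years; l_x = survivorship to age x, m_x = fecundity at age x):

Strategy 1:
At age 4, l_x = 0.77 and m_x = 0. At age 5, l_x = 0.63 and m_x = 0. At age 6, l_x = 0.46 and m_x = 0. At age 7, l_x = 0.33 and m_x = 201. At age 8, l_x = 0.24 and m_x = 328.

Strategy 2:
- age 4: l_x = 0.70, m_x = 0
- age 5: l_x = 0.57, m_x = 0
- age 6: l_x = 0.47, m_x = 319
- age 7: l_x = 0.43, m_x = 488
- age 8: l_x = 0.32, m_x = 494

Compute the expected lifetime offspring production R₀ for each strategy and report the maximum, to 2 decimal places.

517.85

Strategy 1: R₀ = 0.77×0 + 0.63×0 + 0.46×0 + 0.33×201 + 0.24×328 = 145.0500
Strategy 2: R₀ = 0.70×0 + 0.57×0 + 0.47×319 + 0.43×488 + 0.32×494 = 517.8500
Highest R₀: strategy 2 with 517.8500.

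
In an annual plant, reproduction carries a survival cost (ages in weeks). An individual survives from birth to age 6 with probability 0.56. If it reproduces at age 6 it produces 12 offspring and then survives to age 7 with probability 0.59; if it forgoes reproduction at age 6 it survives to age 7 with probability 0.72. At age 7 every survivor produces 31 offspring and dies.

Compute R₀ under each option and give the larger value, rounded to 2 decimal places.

breed at age 6: R₀ = 0.56 × (12 + 0.59 × 31) = 0.56 × 30.2900 = 16.9624
delay to age 7: R₀ = 0.56 × (0.72 × 31) = 0.56 × 22.3200 = 12.4992
Higher: breed at age 6 (16.9624).

16.96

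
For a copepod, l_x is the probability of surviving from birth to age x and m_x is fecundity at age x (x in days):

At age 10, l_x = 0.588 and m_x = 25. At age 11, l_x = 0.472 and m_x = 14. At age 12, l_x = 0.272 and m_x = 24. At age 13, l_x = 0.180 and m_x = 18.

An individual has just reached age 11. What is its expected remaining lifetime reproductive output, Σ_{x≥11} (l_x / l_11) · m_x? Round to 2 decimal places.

l_11 = 0.472. Conditional survival from age 11 to x is l_x / l_11.
  x=11: (0.472/0.472) × 14 = 14.0000
  x=12: (0.272/0.472) × 24 = 13.8305
  x=13: (0.180/0.472) × 18 = 6.8644
Sum = 14.0000 + 13.8305 + 6.8644 = 34.6949

34.69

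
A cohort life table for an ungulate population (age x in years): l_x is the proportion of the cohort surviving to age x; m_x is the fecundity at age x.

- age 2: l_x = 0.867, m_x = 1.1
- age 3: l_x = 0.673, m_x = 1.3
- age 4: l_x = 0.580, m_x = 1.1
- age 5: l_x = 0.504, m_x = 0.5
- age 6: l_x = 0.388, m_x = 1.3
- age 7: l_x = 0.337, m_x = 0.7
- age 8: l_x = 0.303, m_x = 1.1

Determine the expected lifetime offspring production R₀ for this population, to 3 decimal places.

R₀ = Σ l_x m_x:
  age 2: 0.867 × 1.1 = 0.9537
  age 3: 0.673 × 1.3 = 0.8749
  age 4: 0.580 × 1.1 = 0.6380
  age 5: 0.504 × 0.5 = 0.2520
  age 6: 0.388 × 1.3 = 0.5044
  age 7: 0.337 × 0.7 = 0.2359
  age 8: 0.303 × 1.1 = 0.3333
R₀ = 0.9537 + 0.8749 + 0.6380 + 0.2520 + 0.5044 + 0.2359 + 0.3333 = 3.7922

3.792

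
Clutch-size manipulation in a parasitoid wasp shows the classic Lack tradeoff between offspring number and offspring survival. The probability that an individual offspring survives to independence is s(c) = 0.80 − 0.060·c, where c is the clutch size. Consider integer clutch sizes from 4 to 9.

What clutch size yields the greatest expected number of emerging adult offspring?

7

Expected emerging adult offspring = c × s(c):
  c=4: 4 × 0.560 = 2.240
  c=5: 5 × 0.500 = 2.500
  c=6: 6 × 0.440 = 2.640
  c=7: 7 × 0.380 = 2.660
  c=8: 8 × 0.320 = 2.560
  c=9: 9 × 0.260 = 2.340
Maximum at c = 7 (2.660 emerging adult offspring).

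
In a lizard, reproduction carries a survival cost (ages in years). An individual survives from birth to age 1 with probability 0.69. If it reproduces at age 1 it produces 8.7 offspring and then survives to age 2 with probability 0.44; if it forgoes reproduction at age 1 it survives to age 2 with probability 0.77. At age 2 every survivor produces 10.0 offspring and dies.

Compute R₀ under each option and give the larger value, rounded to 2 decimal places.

9.04

breed at age 1: R₀ = 0.69 × (8.7 + 0.44 × 10.0) = 0.69 × 13.1000 = 9.0390
delay to age 2: R₀ = 0.69 × (0.77 × 10.0) = 0.69 × 7.7000 = 5.3130
Higher: breed at age 1 (9.0390).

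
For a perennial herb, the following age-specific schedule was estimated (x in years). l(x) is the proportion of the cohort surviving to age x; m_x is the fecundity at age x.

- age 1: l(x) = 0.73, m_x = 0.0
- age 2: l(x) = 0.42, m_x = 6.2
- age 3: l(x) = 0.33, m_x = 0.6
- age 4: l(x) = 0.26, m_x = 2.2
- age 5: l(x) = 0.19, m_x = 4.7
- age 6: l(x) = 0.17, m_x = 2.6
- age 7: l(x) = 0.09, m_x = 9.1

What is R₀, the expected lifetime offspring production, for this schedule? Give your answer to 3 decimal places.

5.528

R₀ = Σ l(x) m_x:
  age 1: 0.73 × 0.0 = 0.0000
  age 2: 0.42 × 6.2 = 2.6040
  age 3: 0.33 × 0.6 = 0.1980
  age 4: 0.26 × 2.2 = 0.5720
  age 5: 0.19 × 4.7 = 0.8930
  age 6: 0.17 × 2.6 = 0.4420
  age 7: 0.09 × 9.1 = 0.8190
R₀ = 0.0000 + 2.6040 + 0.1980 + 0.5720 + 0.8930 + 0.4420 + 0.8190 = 5.5280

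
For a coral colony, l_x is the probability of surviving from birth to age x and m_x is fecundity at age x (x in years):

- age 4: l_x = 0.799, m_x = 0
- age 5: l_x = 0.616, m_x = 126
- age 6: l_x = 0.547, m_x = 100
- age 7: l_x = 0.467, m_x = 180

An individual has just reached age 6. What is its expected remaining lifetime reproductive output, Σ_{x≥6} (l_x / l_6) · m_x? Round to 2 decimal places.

253.67

l_6 = 0.547. Conditional survival from age 6 to x is l_x / l_6.
  x=6: (0.547/0.547) × 100 = 100.0000
  x=7: (0.467/0.547) × 180 = 153.6746
Sum = 100.0000 + 153.6746 = 253.6746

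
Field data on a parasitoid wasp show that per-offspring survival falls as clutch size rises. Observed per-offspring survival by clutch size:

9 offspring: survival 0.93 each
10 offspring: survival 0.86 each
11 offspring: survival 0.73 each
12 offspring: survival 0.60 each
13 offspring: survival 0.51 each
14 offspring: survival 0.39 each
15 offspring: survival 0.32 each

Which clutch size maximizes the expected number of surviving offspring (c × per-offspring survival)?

Expected surviving offspring = c × s(c):
  c=9: 9 × 0.93 = 8.370
  c=10: 10 × 0.86 = 8.600
  c=11: 11 × 0.73 = 8.030
  c=12: 12 × 0.60 = 7.200
  c=13: 13 × 0.51 = 6.630
  c=14: 14 × 0.39 = 5.460
  c=15: 15 × 0.32 = 4.800
Maximum at c = 10 (8.600 surviving offspring).

10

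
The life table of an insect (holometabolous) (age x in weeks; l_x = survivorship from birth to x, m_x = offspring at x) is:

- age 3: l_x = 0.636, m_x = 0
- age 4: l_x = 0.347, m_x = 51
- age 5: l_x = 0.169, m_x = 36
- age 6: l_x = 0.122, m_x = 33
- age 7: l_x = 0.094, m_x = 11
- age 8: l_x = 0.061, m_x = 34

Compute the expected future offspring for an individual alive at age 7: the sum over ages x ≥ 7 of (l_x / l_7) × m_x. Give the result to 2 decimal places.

l_7 = 0.094. Conditional survival from age 7 to x is l_x / l_7.
  x=7: (0.094/0.094) × 11 = 11.0000
  x=8: (0.061/0.094) × 34 = 22.0638
Sum = 11.0000 + 22.0638 = 33.0638

33.06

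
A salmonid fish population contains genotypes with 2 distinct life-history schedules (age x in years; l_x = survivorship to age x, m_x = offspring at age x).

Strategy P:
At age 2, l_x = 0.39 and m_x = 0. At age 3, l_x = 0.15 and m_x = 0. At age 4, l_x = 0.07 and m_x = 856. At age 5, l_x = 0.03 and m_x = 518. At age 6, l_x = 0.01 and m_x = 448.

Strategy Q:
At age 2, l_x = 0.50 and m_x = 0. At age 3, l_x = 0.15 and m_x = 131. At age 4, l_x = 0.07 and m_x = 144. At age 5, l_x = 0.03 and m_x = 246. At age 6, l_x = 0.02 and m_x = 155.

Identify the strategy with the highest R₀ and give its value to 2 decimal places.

79.94

Strategy P: R₀ = 0.39×0 + 0.15×0 + 0.07×856 + 0.03×518 + 0.01×448 = 79.9400
Strategy Q: R₀ = 0.50×0 + 0.15×131 + 0.07×144 + 0.03×246 + 0.02×155 = 40.2100
Highest R₀: strategy P with 79.9400.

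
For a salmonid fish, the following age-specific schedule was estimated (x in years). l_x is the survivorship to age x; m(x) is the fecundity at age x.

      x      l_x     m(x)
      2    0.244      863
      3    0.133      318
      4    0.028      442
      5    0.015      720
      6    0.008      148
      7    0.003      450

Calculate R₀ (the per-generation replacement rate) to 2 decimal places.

R₀ = Σ l_x m(x):
  age 2: 0.244 × 863 = 210.5720
  age 3: 0.133 × 318 = 42.2940
  age 4: 0.028 × 442 = 12.3760
  age 5: 0.015 × 720 = 10.8000
  age 6: 0.008 × 148 = 1.1840
  age 7: 0.003 × 450 = 1.3500
R₀ = 210.5720 + 42.2940 + 12.3760 + 10.8000 + 1.1840 + 1.3500 = 278.5760

278.58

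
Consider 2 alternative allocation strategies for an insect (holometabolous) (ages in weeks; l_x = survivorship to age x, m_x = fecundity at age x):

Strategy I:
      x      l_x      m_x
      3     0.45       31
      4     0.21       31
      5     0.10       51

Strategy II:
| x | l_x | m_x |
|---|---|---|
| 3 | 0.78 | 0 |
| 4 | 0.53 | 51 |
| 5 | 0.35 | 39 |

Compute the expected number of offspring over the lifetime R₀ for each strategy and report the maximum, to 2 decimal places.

40.68

Strategy I: R₀ = 0.45×31 + 0.21×31 + 0.10×51 = 25.5600
Strategy II: R₀ = 0.78×0 + 0.53×51 + 0.35×39 = 40.6800
Highest R₀: strategy II with 40.6800.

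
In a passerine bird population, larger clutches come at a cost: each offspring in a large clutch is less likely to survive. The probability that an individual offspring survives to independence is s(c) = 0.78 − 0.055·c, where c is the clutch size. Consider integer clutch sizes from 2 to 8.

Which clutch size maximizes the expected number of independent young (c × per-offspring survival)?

Expected independent young = c × s(c):
  c=2: 2 × 0.670 = 1.340
  c=3: 3 × 0.615 = 1.845
  c=4: 4 × 0.560 = 2.240
  c=5: 5 × 0.505 = 2.525
  c=6: 6 × 0.450 = 2.700
  c=7: 7 × 0.395 = 2.765
  c=8: 8 × 0.340 = 2.720
Maximum at c = 7 (2.765 independent young).

7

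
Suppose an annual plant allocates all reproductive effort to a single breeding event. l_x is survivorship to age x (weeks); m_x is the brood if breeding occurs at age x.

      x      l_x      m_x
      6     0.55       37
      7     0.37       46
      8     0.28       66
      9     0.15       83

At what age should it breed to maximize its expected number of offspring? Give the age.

6

Expected offspring if breeding at age x = l_x × m_x:
  age 6: 0.55 × 37 = 20.350
  age 7: 0.37 × 46 = 17.020
  age 8: 0.28 × 66 = 18.480
  age 9: 0.15 × 83 = 12.450
Maximum at age 6 (20.350).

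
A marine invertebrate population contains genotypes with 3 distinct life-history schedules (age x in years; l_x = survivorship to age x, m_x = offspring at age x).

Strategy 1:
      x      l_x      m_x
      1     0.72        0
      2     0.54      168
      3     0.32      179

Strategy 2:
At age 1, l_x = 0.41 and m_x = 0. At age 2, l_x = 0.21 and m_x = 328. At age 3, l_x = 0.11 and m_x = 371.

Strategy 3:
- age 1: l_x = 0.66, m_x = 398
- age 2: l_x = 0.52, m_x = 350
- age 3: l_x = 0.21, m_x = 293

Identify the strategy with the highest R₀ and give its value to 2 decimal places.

Strategy 1: R₀ = 0.72×0 + 0.54×168 + 0.32×179 = 148.0000
Strategy 2: R₀ = 0.41×0 + 0.21×328 + 0.11×371 = 109.6900
Strategy 3: R₀ = 0.66×398 + 0.52×350 + 0.21×293 = 506.2100
Highest R₀: strategy 3 with 506.2100.

506.21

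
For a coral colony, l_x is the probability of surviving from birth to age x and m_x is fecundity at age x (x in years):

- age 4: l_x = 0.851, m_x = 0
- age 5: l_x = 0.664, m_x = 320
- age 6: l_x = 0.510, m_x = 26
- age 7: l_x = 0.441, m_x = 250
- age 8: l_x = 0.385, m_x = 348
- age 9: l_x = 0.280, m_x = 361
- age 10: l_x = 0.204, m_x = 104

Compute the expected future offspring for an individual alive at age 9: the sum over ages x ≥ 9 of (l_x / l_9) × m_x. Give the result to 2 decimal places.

436.77

l_9 = 0.280. Conditional survival from age 9 to x is l_x / l_9.
  x=9: (0.280/0.280) × 361 = 361.0000
  x=10: (0.204/0.280) × 104 = 75.7714
Sum = 361.0000 + 75.7714 = 436.7714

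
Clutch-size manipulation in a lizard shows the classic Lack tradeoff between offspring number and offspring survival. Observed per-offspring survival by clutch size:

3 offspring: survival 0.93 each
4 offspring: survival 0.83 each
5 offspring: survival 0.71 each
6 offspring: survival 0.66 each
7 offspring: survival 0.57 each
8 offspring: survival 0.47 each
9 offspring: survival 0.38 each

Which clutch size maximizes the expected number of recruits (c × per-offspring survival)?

Expected recruits = c × s(c):
  c=3: 3 × 0.93 = 2.790
  c=4: 4 × 0.83 = 3.320
  c=5: 5 × 0.71 = 3.550
  c=6: 6 × 0.66 = 3.960
  c=7: 7 × 0.57 = 3.990
  c=8: 8 × 0.47 = 3.760
  c=9: 9 × 0.38 = 3.420
Maximum at c = 7 (3.990 recruits).

7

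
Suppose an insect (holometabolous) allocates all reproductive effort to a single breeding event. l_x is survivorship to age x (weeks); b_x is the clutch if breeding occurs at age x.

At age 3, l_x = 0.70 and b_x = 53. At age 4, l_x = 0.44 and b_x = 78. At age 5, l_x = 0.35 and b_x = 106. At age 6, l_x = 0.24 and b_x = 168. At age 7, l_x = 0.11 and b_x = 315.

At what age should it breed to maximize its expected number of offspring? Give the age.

6

Expected offspring if breeding at age x = l_x × b_x:
  age 3: 0.70 × 53 = 37.100
  age 4: 0.44 × 78 = 34.320
  age 5: 0.35 × 106 = 37.100
  age 6: 0.24 × 168 = 40.320
  age 7: 0.11 × 315 = 34.650
Maximum at age 6 (40.320).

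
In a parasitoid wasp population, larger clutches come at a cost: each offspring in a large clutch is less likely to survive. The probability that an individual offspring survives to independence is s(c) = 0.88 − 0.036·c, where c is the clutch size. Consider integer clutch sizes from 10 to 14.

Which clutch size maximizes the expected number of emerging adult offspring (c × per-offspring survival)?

Expected emerging adult offspring = c × s(c):
  c=10: 10 × 0.520 = 5.200
  c=11: 11 × 0.484 = 5.324
  c=12: 12 × 0.448 = 5.376
  c=13: 13 × 0.412 = 5.356
  c=14: 14 × 0.376 = 5.264
Maximum at c = 12 (5.376 emerging adult offspring).

12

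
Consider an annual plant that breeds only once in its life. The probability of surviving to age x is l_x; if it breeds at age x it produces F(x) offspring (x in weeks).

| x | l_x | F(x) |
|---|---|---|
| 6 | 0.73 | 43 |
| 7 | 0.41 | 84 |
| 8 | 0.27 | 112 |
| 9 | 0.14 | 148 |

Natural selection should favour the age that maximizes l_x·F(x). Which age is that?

7

Expected offspring if breeding at age x = l_x × F(x):
  age 6: 0.73 × 43 = 31.390
  age 7: 0.41 × 84 = 34.440
  age 8: 0.27 × 112 = 30.240
  age 9: 0.14 × 148 = 20.720
Maximum at age 7 (34.440).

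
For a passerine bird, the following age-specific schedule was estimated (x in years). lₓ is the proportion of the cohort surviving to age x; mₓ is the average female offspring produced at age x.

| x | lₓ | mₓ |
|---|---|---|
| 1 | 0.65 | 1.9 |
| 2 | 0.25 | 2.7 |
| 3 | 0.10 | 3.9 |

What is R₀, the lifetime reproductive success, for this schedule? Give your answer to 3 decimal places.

2.300

R₀ = Σ lₓ mₓ:
  age 1: 0.65 × 1.9 = 1.2350
  age 2: 0.25 × 2.7 = 0.6750
  age 3: 0.10 × 3.9 = 0.3900
R₀ = 1.2350 + 0.6750 + 0.3900 = 2.3000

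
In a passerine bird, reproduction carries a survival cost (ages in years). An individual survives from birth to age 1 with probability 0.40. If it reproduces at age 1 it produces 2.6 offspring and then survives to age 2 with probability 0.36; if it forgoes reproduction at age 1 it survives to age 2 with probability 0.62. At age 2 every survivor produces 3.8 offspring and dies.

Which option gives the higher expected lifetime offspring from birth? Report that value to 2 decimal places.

1.59

breed at age 1: R₀ = 0.40 × (2.6 + 0.36 × 3.8) = 0.40 × 3.9680 = 1.5872
delay to age 2: R₀ = 0.40 × (0.62 × 3.8) = 0.40 × 2.3560 = 0.9424
Higher: breed at age 1 (1.5872).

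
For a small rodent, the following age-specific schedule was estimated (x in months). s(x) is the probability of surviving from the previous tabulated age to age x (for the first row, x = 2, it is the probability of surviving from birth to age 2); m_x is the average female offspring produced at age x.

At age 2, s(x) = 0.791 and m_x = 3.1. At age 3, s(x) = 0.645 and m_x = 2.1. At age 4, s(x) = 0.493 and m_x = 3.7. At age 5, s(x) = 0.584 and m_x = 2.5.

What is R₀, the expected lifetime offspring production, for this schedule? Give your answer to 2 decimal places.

4.82

Survivorship from birth: l_x = s_2·s_3·…·s_x.
  l_2 = 0.79100
  l_3 = 0.51020
  l_4 = 0.25153
  l_5 = 0.14689
R₀ = Σ l_x m_x:
  age 2: 0.79100 × 3.1 = 2.4521
  age 3: 0.51020 × 2.1 = 1.0714
  age 4: 0.25153 × 3.7 = 0.9307
  age 5: 0.14689 × 2.5 = 0.3672
R₀ = 2.4521 + 1.0714 + 0.9307 + 0.3672 = 4.8214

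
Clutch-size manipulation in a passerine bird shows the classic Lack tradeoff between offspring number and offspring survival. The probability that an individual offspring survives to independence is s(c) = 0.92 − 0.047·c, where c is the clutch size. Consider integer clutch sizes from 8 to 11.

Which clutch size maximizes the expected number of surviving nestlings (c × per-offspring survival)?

10

Expected surviving nestlings = c × s(c):
  c=8: 8 × 0.544 = 4.352
  c=9: 9 × 0.497 = 4.473
  c=10: 10 × 0.450 = 4.500
  c=11: 11 × 0.403 = 4.433
Maximum at c = 10 (4.500 surviving nestlings).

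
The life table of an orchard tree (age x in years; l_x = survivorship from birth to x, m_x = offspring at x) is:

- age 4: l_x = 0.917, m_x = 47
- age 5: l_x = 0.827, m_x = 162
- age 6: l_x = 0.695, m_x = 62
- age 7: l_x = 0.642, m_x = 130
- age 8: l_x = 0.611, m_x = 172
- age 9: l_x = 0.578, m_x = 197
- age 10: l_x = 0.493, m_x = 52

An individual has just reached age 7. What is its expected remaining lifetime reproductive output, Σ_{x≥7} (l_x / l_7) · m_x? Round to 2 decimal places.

l_7 = 0.642. Conditional survival from age 7 to x is l_x / l_7.
  x=7: (0.642/0.642) × 130 = 130.0000
  x=8: (0.611/0.642) × 172 = 163.6947
  x=9: (0.578/0.642) × 197 = 177.3614
  x=10: (0.493/0.642) × 52 = 39.9315
Sum = 130.0000 + 163.6947 + 177.3614 + 39.9315 = 510.9875

510.99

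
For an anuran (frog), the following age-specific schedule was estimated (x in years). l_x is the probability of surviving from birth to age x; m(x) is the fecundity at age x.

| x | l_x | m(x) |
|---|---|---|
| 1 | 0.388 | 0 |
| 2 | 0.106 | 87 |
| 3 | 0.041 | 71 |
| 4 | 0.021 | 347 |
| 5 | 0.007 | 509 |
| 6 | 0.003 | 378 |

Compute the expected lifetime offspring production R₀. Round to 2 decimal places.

R₀ = Σ l_x m(x):
  age 1: 0.388 × 0 = 0.0000
  age 2: 0.106 × 87 = 9.2220
  age 3: 0.041 × 71 = 2.9110
  age 4: 0.021 × 347 = 7.2870
  age 5: 0.007 × 509 = 3.5630
  age 6: 0.003 × 378 = 1.1340
R₀ = 0.0000 + 9.2220 + 2.9110 + 7.2870 + 3.5630 + 1.1340 = 24.1170

24.12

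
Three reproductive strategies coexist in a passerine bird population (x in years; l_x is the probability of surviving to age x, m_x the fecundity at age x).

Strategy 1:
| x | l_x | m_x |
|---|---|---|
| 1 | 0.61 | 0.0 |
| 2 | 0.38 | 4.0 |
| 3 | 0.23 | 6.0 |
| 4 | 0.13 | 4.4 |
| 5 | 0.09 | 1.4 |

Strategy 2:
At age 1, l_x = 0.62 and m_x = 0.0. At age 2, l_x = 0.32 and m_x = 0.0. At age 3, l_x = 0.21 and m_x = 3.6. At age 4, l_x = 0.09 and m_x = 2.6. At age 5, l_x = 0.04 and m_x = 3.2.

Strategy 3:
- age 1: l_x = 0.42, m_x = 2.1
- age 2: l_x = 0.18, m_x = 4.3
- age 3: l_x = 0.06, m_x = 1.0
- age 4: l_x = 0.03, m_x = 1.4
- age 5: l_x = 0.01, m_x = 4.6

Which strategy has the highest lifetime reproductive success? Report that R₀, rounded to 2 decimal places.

3.60

Strategy 1: R₀ = 0.61×0.0 + 0.38×4.0 + 0.23×6.0 + 0.13×4.4 + 0.09×1.4 = 3.5980
Strategy 2: R₀ = 0.62×0.0 + 0.32×0.0 + 0.21×3.6 + 0.09×2.6 + 0.04×3.2 = 1.1180
Strategy 3: R₀ = 0.42×2.1 + 0.18×4.3 + 0.06×1.0 + 0.03×1.4 + 0.01×4.6 = 1.8040
Highest R₀: strategy 1 with 3.5980.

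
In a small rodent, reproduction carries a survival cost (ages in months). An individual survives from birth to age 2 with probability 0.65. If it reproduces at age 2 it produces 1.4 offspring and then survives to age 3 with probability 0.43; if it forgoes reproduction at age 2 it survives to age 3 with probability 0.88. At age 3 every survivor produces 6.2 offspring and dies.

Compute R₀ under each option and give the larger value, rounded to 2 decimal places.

3.55

breed at age 2: R₀ = 0.65 × (1.4 + 0.43 × 6.2) = 0.65 × 4.0660 = 2.6429
delay to age 3: R₀ = 0.65 × (0.88 × 6.2) = 0.65 × 5.4560 = 3.5464
Higher: delay to age 3 (3.5464).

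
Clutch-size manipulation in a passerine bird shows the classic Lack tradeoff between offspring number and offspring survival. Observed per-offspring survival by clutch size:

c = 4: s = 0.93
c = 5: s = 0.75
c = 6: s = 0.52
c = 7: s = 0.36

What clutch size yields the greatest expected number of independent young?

5

Expected independent young = c × s(c):
  c=4: 4 × 0.93 = 3.720
  c=5: 5 × 0.75 = 3.750
  c=6: 6 × 0.52 = 3.120
  c=7: 7 × 0.36 = 2.520
Maximum at c = 5 (3.750 independent young).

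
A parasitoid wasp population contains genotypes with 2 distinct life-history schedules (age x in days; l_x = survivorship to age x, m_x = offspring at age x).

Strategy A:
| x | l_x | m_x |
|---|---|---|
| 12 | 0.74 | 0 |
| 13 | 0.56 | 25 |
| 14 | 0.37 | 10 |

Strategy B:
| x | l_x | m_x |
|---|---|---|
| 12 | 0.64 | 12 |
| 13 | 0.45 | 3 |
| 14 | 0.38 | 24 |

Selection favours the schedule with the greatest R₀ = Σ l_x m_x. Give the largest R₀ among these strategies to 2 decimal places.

Strategy A: R₀ = 0.74×0 + 0.56×25 + 0.37×10 = 17.7000
Strategy B: R₀ = 0.64×12 + 0.45×3 + 0.38×24 = 18.1500
Highest R₀: strategy B with 18.1500.

18.15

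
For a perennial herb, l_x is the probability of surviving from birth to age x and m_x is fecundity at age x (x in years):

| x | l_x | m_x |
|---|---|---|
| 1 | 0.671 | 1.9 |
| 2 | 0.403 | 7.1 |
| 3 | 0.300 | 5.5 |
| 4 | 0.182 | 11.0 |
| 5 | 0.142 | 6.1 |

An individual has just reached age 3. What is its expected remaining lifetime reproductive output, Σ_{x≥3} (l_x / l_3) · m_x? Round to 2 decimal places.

15.06

l_3 = 0.300. Conditional survival from age 3 to x is l_x / l_3.
  x=3: (0.300/0.300) × 5.5 = 5.5000
  x=4: (0.182/0.300) × 11.0 = 6.6733
  x=5: (0.142/0.300) × 6.1 = 2.8873
Sum = 5.5000 + 6.6733 + 2.8873 = 15.0607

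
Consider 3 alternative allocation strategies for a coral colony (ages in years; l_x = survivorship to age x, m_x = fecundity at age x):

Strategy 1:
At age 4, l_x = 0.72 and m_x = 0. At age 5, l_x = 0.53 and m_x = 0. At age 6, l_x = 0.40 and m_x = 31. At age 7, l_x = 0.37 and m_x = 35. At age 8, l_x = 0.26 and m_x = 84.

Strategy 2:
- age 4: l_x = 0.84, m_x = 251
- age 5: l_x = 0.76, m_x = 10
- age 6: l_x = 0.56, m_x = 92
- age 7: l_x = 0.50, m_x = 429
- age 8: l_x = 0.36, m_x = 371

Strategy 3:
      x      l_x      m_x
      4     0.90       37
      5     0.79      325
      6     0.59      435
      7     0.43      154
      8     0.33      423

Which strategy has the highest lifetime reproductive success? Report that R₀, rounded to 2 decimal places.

752.51

Strategy 1: R₀ = 0.72×0 + 0.53×0 + 0.40×31 + 0.37×35 + 0.26×84 = 47.1900
Strategy 2: R₀ = 0.84×251 + 0.76×10 + 0.56×92 + 0.50×429 + 0.36×371 = 618.0200
Strategy 3: R₀ = 0.90×37 + 0.79×325 + 0.59×435 + 0.43×154 + 0.33×423 = 752.5100
Highest R₀: strategy 3 with 752.5100.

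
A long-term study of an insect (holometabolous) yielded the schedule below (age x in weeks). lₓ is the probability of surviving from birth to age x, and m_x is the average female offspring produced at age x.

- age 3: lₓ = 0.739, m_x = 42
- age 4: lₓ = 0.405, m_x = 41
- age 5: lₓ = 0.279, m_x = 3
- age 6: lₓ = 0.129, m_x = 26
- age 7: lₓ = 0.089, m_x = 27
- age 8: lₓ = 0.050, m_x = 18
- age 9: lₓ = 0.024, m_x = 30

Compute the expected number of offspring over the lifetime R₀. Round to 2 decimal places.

R₀ = Σ lₓ m_x:
  age 3: 0.739 × 42 = 31.0380
  age 4: 0.405 × 41 = 16.6050
  age 5: 0.279 × 3 = 0.8370
  age 6: 0.129 × 26 = 3.3540
  age 7: 0.089 × 27 = 2.4030
  age 8: 0.050 × 18 = 0.9000
  age 9: 0.024 × 30 = 0.7200
R₀ = 31.0380 + 16.6050 + 0.8370 + 3.3540 + 2.4030 + 0.9000 + 0.7200 = 55.8570

55.86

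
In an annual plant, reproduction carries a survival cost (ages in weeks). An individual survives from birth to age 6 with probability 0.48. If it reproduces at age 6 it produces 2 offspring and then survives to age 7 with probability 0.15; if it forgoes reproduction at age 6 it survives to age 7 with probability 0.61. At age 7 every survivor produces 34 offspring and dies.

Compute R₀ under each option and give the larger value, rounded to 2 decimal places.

9.96

breed at age 6: R₀ = 0.48 × (2 + 0.15 × 34) = 0.48 × 7.1000 = 3.4080
delay to age 7: R₀ = 0.48 × (0.61 × 34) = 0.48 × 20.7400 = 9.9552
Higher: delay to age 7 (9.9552).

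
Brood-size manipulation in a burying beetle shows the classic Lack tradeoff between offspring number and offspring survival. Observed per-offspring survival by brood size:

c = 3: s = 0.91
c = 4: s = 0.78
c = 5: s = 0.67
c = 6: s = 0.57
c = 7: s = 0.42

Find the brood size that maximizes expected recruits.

Expected recruits = c × s(c):
  c=3: 3 × 0.91 = 2.730
  c=4: 4 × 0.78 = 3.120
  c=5: 5 × 0.67 = 3.350
  c=6: 6 × 0.57 = 3.420
  c=7: 7 × 0.42 = 2.940
Maximum at c = 6 (3.420 recruits).

6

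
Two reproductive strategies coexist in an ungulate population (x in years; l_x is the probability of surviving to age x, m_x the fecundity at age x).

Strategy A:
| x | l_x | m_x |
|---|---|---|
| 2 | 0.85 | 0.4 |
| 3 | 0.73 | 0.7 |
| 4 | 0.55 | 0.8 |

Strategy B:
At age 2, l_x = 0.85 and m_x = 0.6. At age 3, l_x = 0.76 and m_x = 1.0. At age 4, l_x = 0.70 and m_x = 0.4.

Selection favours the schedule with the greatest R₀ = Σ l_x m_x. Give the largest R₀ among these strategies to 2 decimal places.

1.55

Strategy A: R₀ = 0.85×0.4 + 0.73×0.7 + 0.55×0.8 = 1.2910
Strategy B: R₀ = 0.85×0.6 + 0.76×1.0 + 0.70×0.4 = 1.5500
Highest R₀: strategy B with 1.5500.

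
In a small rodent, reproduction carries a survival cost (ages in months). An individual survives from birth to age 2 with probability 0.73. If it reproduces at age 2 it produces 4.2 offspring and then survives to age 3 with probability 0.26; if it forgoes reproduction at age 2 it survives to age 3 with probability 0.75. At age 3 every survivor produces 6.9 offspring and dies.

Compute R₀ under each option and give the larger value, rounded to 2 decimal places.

4.38

breed at age 2: R₀ = 0.73 × (4.2 + 0.26 × 6.9) = 0.73 × 5.9940 = 4.3756
delay to age 3: R₀ = 0.73 × (0.75 × 6.9) = 0.73 × 5.1750 = 3.7778
Higher: breed at age 2 (4.3756).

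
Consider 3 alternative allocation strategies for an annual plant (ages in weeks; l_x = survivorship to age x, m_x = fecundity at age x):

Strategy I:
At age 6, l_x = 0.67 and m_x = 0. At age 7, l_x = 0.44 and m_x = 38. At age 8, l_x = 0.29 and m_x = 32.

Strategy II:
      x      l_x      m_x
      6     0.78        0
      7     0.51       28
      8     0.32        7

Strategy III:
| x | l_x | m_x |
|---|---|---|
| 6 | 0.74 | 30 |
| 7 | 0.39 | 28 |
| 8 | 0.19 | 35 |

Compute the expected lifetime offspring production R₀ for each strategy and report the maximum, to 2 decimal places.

Strategy I: R₀ = 0.67×0 + 0.44×38 + 0.29×32 = 26.0000
Strategy II: R₀ = 0.78×0 + 0.51×28 + 0.32×7 = 16.5200
Strategy III: R₀ = 0.74×30 + 0.39×28 + 0.19×35 = 39.7700
Highest R₀: strategy III with 39.7700.

39.77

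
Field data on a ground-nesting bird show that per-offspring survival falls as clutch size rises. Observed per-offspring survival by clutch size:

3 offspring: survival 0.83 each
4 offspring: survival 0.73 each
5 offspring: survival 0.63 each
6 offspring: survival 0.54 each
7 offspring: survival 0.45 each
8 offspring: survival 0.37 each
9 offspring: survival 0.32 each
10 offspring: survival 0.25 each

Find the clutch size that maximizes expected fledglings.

Expected fledglings = c × s(c):
  c=3: 3 × 0.83 = 2.490
  c=4: 4 × 0.73 = 2.920
  c=5: 5 × 0.63 = 3.150
  c=6: 6 × 0.54 = 3.240
  c=7: 7 × 0.45 = 3.150
  c=8: 8 × 0.37 = 2.960
  c=9: 9 × 0.32 = 2.880
  c=10: 10 × 0.25 = 2.500
Maximum at c = 6 (3.240 fledglings).

6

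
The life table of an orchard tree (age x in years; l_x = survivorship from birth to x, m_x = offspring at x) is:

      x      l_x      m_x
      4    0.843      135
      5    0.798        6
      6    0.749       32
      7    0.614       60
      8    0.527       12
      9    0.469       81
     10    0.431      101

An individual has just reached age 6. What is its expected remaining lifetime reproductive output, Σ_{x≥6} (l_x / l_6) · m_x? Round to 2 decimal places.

198.47

l_6 = 0.749. Conditional survival from age 6 to x is l_x / l_6.
  x=6: (0.749/0.749) × 32 = 32.0000
  x=7: (0.614/0.749) × 60 = 49.1856
  x=8: (0.527/0.749) × 12 = 8.4433
  x=9: (0.469/0.749) × 81 = 50.7196
  x=10: (0.431/0.749) × 101 = 58.1188
Sum = 32.0000 + 49.1856 + 8.4433 + 50.7196 + 58.1188 = 198.4673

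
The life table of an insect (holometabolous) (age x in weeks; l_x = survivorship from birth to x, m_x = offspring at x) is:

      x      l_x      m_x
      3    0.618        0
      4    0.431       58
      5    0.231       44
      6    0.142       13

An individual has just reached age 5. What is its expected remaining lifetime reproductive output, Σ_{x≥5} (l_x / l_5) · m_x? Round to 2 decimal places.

51.99

l_5 = 0.231. Conditional survival from age 5 to x is l_x / l_5.
  x=5: (0.231/0.231) × 44 = 44.0000
  x=6: (0.142/0.231) × 13 = 7.9913
Sum = 44.0000 + 7.9913 = 51.9913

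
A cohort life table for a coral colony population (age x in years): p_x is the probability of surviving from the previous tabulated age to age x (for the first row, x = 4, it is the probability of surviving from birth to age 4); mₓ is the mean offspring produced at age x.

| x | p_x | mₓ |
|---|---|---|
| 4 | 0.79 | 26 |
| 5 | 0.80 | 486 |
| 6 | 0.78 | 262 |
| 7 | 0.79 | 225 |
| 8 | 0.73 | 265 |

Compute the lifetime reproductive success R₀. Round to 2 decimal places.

Survivorship from birth: l_x = p_4·p_5·…·p_x.
  l_4 = 0.79000
  l_5 = 0.63200
  l_6 = 0.49296
  l_7 = 0.38944
  l_8 = 0.28429
R₀ = Σ l_x mₓ:
  age 4: 0.79000 × 26 = 20.5400
  age 5: 0.63200 × 486 = 307.1520
  age 6: 0.49296 × 262 = 129.1555
  age 7: 0.38944 × 225 = 87.6240
  age 8: 0.28429 × 265 = 75.3368
R₀ = 20.5400 + 307.1520 + 129.1555 + 87.6240 + 75.3368 = 619.8084

619.81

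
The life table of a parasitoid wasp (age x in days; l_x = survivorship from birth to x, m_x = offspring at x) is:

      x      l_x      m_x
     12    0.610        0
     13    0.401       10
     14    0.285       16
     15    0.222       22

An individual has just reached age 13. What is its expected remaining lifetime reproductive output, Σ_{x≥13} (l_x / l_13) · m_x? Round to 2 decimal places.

33.55

l_13 = 0.401. Conditional survival from age 13 to x is l_x / l_13.
  x=13: (0.401/0.401) × 10 = 10.0000
  x=14: (0.285/0.401) × 16 = 11.3716
  x=15: (0.222/0.401) × 22 = 12.1796
Sum = 10.0000 + 11.3716 + 12.1796 = 33.5511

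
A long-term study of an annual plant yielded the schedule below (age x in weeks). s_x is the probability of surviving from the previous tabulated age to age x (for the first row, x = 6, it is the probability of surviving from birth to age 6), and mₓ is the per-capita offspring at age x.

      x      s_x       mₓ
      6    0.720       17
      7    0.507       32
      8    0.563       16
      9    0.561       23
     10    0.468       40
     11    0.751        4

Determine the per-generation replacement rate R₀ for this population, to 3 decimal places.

32.182

Survivorship from birth: l_x = s_6·s_7·…·s_x.
  l_6 = 0.72000
  l_7 = 0.36504
  l_8 = 0.20552
  l_9 = 0.11530
  l_10 = 0.05396
  l_11 = 0.04052
R₀ = Σ l_x mₓ:
  age 6: 0.72000 × 17 = 12.2400
  age 7: 0.36504 × 32 = 11.6813
  age 8: 0.20552 × 16 = 3.2883
  age 9: 0.11530 × 23 = 2.6519
  age 10: 0.05396 × 40 = 2.1584
  age 11: 0.04052 × 4 = 0.1621
R₀ = 12.2400 + 11.6813 + 3.2883 + 2.6519 + 2.1584 + 0.1621 = 32.1820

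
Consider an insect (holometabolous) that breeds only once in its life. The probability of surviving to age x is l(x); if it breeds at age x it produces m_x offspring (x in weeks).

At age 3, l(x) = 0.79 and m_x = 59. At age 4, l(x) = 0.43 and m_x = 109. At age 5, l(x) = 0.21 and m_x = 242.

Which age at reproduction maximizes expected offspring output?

5

Expected offspring if breeding at age x = l(x) × m_x:
  age 3: 0.79 × 59 = 46.610
  age 4: 0.43 × 109 = 46.870
  age 5: 0.21 × 242 = 50.820
Maximum at age 5 (50.820).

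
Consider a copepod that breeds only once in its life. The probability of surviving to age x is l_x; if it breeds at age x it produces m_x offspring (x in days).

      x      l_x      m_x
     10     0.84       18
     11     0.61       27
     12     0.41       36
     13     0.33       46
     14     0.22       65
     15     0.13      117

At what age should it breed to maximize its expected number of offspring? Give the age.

Expected offspring if breeding at age x = l_x × m_x:
  age 10: 0.84 × 18 = 15.120
  age 11: 0.61 × 27 = 16.470
  age 12: 0.41 × 36 = 14.760
  age 13: 0.33 × 46 = 15.180
  age 14: 0.22 × 65 = 14.300
  age 15: 0.13 × 117 = 15.210
Maximum at age 11 (16.470).

11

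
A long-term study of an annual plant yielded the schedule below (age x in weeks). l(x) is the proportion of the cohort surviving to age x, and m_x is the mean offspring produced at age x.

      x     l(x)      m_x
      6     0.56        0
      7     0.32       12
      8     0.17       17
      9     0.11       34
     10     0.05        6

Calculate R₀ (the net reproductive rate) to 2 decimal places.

R₀ = Σ l(x) m_x:
  age 6: 0.56 × 0 = 0.0000
  age 7: 0.32 × 12 = 3.8400
  age 8: 0.17 × 17 = 2.8900
  age 9: 0.11 × 34 = 3.7400
  age 10: 0.05 × 6 = 0.3000
R₀ = 0.0000 + 3.8400 + 2.8900 + 3.7400 + 0.3000 = 10.7700

10.77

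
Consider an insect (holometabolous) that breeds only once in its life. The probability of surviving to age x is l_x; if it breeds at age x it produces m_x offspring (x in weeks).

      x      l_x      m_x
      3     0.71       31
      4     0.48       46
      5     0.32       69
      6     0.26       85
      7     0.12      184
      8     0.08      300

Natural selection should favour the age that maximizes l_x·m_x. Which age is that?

8

Expected offspring if breeding at age x = l_x × m_x:
  age 3: 0.71 × 31 = 22.010
  age 4: 0.48 × 46 = 22.080
  age 5: 0.32 × 69 = 22.080
  age 6: 0.26 × 85 = 22.100
  age 7: 0.12 × 184 = 22.080
  age 8: 0.08 × 300 = 24.000
Maximum at age 8 (24.000).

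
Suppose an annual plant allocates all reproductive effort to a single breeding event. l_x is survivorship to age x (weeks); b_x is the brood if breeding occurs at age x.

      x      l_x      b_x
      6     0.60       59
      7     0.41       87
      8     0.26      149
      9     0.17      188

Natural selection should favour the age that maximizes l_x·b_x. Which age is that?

8

Expected offspring if breeding at age x = l_x × b_x:
  age 6: 0.60 × 59 = 35.400
  age 7: 0.41 × 87 = 35.670
  age 8: 0.26 × 149 = 38.740
  age 9: 0.17 × 188 = 31.960
Maximum at age 8 (38.740).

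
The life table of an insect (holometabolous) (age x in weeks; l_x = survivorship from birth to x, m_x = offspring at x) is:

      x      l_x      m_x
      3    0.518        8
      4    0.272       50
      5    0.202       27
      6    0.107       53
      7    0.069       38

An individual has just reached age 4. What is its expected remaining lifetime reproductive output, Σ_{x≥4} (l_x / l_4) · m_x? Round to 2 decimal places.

100.54

l_4 = 0.272. Conditional survival from age 4 to x is l_x / l_4.
  x=4: (0.272/0.272) × 50 = 50.0000
  x=5: (0.202/0.272) × 27 = 20.0515
  x=6: (0.107/0.272) × 53 = 20.8493
  x=7: (0.069/0.272) × 38 = 9.6397
Sum = 50.0000 + 20.0515 + 20.8493 + 9.6397 = 100.5404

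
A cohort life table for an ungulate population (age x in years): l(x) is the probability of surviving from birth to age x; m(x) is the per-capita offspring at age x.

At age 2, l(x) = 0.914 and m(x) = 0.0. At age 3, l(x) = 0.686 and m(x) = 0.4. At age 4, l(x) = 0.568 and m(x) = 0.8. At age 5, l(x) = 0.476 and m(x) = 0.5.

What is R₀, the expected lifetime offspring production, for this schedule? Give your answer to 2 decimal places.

R₀ = Σ l(x) m(x):
  age 2: 0.914 × 0.0 = 0.0000
  age 3: 0.686 × 0.4 = 0.2744
  age 4: 0.568 × 0.8 = 0.4544
  age 5: 0.476 × 0.5 = 0.2380
R₀ = 0.0000 + 0.2744 + 0.4544 + 0.2380 = 0.9668

0.97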